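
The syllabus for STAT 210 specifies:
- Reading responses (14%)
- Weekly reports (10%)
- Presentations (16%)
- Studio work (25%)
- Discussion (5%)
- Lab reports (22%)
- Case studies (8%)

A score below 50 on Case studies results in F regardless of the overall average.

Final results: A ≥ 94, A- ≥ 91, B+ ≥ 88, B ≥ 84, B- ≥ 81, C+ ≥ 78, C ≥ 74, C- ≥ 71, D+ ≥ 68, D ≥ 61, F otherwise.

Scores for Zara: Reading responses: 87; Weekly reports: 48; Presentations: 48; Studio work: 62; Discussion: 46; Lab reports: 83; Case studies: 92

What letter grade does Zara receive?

Case studies score 92 ≥ 50: minimum met.
Weighted total:
  Reading responses 87 × 0.14 = 12.18
  Weekly reports 48 × 0.1 = 4.8
  Presentations 48 × 0.16 = 7.68
  Studio work 62 × 0.25 = 15.5
  Discussion 46 × 0.05 = 2.3
  Lab reports 83 × 0.22 = 18.26
  Case studies 92 × 0.08 = 7.36
Sum = 68.08
68.08 is ≥ 68 and < 71 → D+

D+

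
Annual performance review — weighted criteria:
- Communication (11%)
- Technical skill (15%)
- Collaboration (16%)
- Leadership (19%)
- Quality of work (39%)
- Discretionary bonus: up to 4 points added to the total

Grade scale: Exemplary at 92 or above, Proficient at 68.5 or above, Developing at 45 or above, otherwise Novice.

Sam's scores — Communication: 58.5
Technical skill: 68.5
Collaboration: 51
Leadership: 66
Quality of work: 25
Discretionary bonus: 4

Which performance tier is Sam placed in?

Weighted total:
  Communication 58.5 × 0.11 = 6.435
  Technical skill 68.5 × 0.15 = 10.275
  Collaboration 51 × 0.16 = 8.16
  Leadership 66 × 0.19 = 12.54
  Quality of work 25 × 0.39 = 9.75
Sum = 47.16
Discretionary bonus: 47.16 + 4 = 51.16
51.16 is ≥ 45 and < 68.5 → Developing

Developing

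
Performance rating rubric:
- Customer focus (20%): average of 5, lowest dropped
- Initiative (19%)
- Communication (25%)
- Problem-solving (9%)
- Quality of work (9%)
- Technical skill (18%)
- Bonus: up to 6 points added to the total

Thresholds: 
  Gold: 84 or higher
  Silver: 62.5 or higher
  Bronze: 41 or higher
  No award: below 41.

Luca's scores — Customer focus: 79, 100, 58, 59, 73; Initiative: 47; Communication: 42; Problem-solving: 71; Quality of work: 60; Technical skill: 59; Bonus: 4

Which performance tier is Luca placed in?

Bronze

Customer focus: drop 58 → average of remaining 4 = 311/4 = 77.75
Weighted total:
  Customer focus 77.75 × 0.2 = 15.55
  Initiative 47 × 0.19 = 8.93
  Communication 42 × 0.25 = 10.5
  Problem-solving 71 × 0.09 = 6.39
  Quality of work 60 × 0.09 = 5.4
  Technical skill 59 × 0.18 = 10.62
Sum = 57.39
Bonus: 57.39 + 4 = 61.39
61.39 is ≥ 41 and < 62.5 → Bronze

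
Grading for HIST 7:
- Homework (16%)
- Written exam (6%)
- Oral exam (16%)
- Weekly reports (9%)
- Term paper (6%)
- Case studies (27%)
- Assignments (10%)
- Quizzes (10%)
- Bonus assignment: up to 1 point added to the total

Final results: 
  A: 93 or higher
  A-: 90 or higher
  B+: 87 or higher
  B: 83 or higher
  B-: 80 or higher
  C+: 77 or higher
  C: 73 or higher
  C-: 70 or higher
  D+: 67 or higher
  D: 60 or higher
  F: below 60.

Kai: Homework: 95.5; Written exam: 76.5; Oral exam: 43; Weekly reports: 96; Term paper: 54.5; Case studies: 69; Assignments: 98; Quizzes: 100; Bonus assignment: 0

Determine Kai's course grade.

C+

Weighted total:
  Homework 95.5 × 0.16 = 15.28
  Written exam 76.5 × 0.06 = 4.59
  Oral exam 43 × 0.16 = 6.88
  Weekly reports 96 × 0.09 = 8.64
  Term paper 54.5 × 0.06 = 3.27
  Case studies 69 × 0.27 = 18.63
  Assignments 98 × 0.1 = 9.8
  Quizzes 100 × 0.1 = 10
Sum = 77.09
Bonus assignment: 77.09 + 0 = 77.09
77.09 is ≥ 77 and < 80 → C+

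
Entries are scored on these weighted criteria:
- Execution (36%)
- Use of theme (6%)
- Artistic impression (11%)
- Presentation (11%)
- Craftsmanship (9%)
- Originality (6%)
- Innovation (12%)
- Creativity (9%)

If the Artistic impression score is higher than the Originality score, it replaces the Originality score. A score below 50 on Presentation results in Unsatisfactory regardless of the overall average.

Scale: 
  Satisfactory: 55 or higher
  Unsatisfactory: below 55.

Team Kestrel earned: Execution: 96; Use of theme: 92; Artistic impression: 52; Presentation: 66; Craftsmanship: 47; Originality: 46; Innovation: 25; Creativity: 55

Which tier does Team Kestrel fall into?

Artistic impression (52) > Originality (46), so Originality counts as 52.
Presentation score 66 ≥ 50: minimum met.
Weighted total:
  Execution 96 × 0.36 = 34.56
  Use of theme 92 × 0.06 = 5.52
  Artistic impression 52 × 0.11 = 5.72
  Presentation 66 × 0.11 = 7.26
  Craftsmanship 47 × 0.09 = 4.23
  Originality 52 × 0.06 = 3.12
  Innovation 25 × 0.12 = 3
  Creativity 55 × 0.09 = 4.95
Sum = 68.36
68.36 ≥ 55 → Satisfactory

Satisfactory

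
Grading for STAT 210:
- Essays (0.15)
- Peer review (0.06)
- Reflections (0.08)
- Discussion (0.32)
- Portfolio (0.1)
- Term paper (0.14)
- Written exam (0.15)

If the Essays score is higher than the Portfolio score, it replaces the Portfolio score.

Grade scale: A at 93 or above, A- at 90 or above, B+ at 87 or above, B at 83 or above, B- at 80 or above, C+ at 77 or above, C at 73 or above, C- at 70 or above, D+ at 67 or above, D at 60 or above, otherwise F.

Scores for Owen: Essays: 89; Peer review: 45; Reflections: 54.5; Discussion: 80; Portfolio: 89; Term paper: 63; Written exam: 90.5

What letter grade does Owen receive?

C+

Essays (89) ≤ Portfolio (89), so Portfolio stays at 89.
Weighted total:
  Essays 89 × 0.15 = 13.35
  Peer review 45 × 0.06 = 2.7
  Reflections 54.5 × 0.08 = 4.36
  Discussion 80 × 0.32 = 25.6
  Portfolio 89 × 0.1 = 8.9
  Term paper 63 × 0.14 = 8.82
  Written exam 90.5 × 0.15 = 13.575
Sum = 77.305
77.305 is ≥ 77 and < 80 → C+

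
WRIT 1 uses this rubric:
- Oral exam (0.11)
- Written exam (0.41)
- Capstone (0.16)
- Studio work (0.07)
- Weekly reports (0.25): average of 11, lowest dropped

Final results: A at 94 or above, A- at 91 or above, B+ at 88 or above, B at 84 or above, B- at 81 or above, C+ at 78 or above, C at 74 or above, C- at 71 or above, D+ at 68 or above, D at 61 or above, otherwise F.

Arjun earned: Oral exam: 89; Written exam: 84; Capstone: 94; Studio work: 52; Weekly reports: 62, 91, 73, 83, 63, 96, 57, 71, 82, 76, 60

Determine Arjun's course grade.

B-

Weekly reports: drop 57 → average of remaining 10 = 757/10 = 75.7
Weighted total:
  Oral exam 89 × 0.11 = 9.79
  Written exam 84 × 0.41 = 34.44
  Capstone 94 × 0.16 = 15.04
  Studio work 52 × 0.07 = 3.64
  Weekly reports 75.7 × 0.25 = 18.925
Sum = 81.835
81.835 is ≥ 81 and < 84 → B-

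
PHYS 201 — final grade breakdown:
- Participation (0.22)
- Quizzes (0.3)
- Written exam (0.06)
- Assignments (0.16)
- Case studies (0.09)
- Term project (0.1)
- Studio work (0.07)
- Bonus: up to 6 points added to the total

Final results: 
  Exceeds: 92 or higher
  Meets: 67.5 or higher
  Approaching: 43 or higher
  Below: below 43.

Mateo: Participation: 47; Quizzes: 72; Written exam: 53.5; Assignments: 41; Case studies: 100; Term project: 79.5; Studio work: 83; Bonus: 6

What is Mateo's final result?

Meets

Weighted total:
  Participation 47 × 0.22 = 10.34
  Quizzes 72 × 0.3 = 21.6
  Written exam 53.5 × 0.06 = 3.21
  Assignments 41 × 0.16 = 6.56
  Case studies 100 × 0.09 = 9
  Term project 79.5 × 0.1 = 7.95
  Studio work 83 × 0.07 = 5.81
Sum = 64.47
Bonus: 64.47 + 6 = 70.47
70.47 is ≥ 67.5 and < 92 → Meets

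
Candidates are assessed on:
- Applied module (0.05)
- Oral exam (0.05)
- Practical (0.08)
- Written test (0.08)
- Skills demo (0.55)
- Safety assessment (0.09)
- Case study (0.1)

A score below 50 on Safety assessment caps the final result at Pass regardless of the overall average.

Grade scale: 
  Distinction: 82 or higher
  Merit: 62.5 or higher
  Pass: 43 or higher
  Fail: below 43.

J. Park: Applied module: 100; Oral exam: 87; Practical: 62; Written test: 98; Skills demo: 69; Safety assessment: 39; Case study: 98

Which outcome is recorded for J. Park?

Safety assessment score 39 < 50: minimum not met.
Weighted total:
  Applied module 100 × 0.05 = 5
  Oral exam 87 × 0.05 = 4.35
  Practical 62 × 0.08 = 4.96
  Written test 98 × 0.08 = 7.84
  Skills demo 69 × 0.55 = 37.95
  Safety assessment 39 × 0.09 = 3.51
  Case study 98 × 0.1 = 9.8
Sum = 73.41
73.41 would be Merit; cap at Pass applies → Pass.

Pass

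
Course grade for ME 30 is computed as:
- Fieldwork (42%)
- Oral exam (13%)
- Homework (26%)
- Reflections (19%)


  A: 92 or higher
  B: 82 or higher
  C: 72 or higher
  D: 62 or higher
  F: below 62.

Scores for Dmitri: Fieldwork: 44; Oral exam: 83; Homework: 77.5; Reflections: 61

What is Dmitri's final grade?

F

Weighted total:
  Fieldwork 44 × 0.42 = 18.48
  Oral exam 83 × 0.13 = 10.79
  Homework 77.5 × 0.26 = 20.15
  Reflections 61 × 0.19 = 11.59
Sum = 61.01
61.01 < 62 → F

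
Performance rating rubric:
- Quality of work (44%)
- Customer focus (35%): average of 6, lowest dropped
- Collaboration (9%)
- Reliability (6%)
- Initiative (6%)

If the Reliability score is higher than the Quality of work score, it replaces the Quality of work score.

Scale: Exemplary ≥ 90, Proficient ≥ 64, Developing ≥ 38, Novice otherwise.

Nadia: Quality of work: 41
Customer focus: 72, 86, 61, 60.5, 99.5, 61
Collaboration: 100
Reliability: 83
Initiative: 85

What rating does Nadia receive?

Proficient

Customer focus: drop 60.5 → average of remaining 5 = 379.5/5 = 75.9
Reliability (83) > Quality of work (41), so Quality of work counts as 83.
Weighted total:
  Quality of work 83 × 0.44 = 36.52
  Customer focus 75.9 × 0.35 = 26.565
  Collaboration 100 × 0.09 = 9
  Reliability 83 × 0.06 = 4.98
  Initiative 85 × 0.06 = 5.1
Sum = 82.165
82.165 is ≥ 64 and < 90 → Proficient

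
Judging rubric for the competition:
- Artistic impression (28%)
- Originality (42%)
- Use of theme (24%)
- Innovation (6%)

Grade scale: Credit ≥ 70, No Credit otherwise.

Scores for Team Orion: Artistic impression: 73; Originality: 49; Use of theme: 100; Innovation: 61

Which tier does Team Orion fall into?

No Credit

Weighted total:
  Artistic impression 73 × 0.28 = 20.44
  Originality 49 × 0.42 = 20.58
  Use of theme 100 × 0.24 = 24
  Innovation 61 × 0.06 = 3.66
Sum = 68.68
68.68 < 70 → No Credit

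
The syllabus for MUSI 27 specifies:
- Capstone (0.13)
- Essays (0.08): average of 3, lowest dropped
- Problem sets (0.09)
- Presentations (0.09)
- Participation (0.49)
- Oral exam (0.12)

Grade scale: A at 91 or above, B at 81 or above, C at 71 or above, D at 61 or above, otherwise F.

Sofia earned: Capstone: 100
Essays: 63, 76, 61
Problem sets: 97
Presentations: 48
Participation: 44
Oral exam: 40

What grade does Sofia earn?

Essays: drop 61 → average of remaining 2 = 139/2 = 69.5
Weighted total:
  Capstone 100 × 0.13 = 13
  Essays 69.5 × 0.08 = 5.56
  Problem sets 97 × 0.09 = 8.73
  Presentations 48 × 0.09 = 4.32
  Participation 44 × 0.49 = 21.56
  Oral exam 40 × 0.12 = 4.8
Sum = 57.97
57.97 < 61 → F

F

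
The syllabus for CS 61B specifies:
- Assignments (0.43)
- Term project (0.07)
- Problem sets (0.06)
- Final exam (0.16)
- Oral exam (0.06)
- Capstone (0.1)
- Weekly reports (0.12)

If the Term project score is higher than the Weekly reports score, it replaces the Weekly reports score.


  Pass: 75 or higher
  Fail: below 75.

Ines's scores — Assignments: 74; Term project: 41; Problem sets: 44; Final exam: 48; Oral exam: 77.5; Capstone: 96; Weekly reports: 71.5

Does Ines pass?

Term project (41) ≤ Weekly reports (71.5), so Weekly reports stays at 71.5.
Weighted total:
  Assignments 74 × 0.43 = 31.82
  Term project 41 × 0.07 = 2.87
  Problem sets 44 × 0.06 = 2.64
  Final exam 48 × 0.16 = 7.68
  Oral exam 77.5 × 0.06 = 4.65
  Capstone 96 × 0.1 = 9.6
  Weekly reports 71.5 × 0.12 = 8.58
Sum = 67.84
67.84 < 75 → Fail

Fail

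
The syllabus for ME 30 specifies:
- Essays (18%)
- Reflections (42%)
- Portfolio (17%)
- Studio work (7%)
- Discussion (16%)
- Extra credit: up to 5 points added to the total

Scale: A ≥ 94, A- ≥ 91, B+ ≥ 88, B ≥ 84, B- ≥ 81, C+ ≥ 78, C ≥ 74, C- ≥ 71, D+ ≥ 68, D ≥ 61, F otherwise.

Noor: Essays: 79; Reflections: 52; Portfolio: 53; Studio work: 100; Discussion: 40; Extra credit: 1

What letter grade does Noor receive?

F

Weighted total:
  Essays 79 × 0.18 = 14.22
  Reflections 52 × 0.42 = 21.84
  Portfolio 53 × 0.17 = 9.01
  Studio work 100 × 0.07 = 7
  Discussion 40 × 0.16 = 6.4
Sum = 58.47
Extra credit: 58.47 + 1 = 59.47
59.47 < 61 → F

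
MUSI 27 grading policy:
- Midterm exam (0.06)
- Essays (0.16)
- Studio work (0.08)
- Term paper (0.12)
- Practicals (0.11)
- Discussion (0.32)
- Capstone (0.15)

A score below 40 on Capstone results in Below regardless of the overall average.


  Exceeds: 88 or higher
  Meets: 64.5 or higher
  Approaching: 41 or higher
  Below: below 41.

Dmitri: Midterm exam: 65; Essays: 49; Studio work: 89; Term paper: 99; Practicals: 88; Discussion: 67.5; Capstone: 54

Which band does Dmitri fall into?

Capstone score 54 ≥ 40: minimum met.
Weighted total:
  Midterm exam 65 × 0.06 = 3.9
  Essays 49 × 0.16 = 7.84
  Studio work 89 × 0.08 = 7.12
  Term paper 99 × 0.12 = 11.88
  Practicals 88 × 0.11 = 9.68
  Discussion 67.5 × 0.32 = 21.6
  Capstone 54 × 0.15 = 8.1
Sum = 70.12
70.12 is ≥ 64.5 and < 88 → Meets

Meets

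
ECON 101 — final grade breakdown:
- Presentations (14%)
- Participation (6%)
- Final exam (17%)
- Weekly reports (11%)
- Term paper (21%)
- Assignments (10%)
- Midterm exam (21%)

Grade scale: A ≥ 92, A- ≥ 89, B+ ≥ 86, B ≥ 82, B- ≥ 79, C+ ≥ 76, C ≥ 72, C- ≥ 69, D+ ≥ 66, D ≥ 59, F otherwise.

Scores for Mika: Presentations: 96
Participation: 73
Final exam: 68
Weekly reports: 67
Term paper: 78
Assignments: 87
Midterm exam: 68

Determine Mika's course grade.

C+

Weighted total:
  Presentations 96 × 0.14 = 13.44
  Participation 73 × 0.06 = 4.38
  Final exam 68 × 0.17 = 11.56
  Weekly reports 67 × 0.11 = 7.37
  Term paper 78 × 0.21 = 16.38
  Assignments 87 × 0.1 = 8.7
  Midterm exam 68 × 0.21 = 14.28
Sum = 76.11
76.11 is ≥ 76 and < 79 → C+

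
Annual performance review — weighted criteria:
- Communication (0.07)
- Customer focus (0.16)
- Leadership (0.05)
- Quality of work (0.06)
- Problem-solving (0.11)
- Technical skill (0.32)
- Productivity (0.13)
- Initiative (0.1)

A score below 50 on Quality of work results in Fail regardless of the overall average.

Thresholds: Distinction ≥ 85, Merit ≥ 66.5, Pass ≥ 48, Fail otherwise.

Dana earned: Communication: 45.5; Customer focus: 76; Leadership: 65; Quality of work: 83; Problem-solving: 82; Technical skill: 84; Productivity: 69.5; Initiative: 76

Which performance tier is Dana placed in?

Quality of work score 83 ≥ 50: minimum met.
Weighted total:
  Communication 45.5 × 0.07 = 3.185
  Customer focus 76 × 0.16 = 12.16
  Leadership 65 × 0.05 = 3.25
  Quality of work 83 × 0.06 = 4.98
  Problem-solving 82 × 0.11 = 9.02
  Technical skill 84 × 0.32 = 26.88
  Productivity 69.5 × 0.13 = 9.035
  Initiative 76 × 0.1 = 7.6
Sum = 76.11
76.11 is ≥ 66.5 and < 85 → Merit

Merit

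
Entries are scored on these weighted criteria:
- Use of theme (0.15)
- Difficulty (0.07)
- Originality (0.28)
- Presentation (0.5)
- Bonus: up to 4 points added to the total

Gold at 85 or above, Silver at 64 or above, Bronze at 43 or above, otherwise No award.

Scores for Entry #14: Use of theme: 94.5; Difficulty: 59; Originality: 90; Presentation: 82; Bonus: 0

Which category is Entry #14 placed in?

Weighted total:
  Use of theme 94.5 × 0.15 = 14.175
  Difficulty 59 × 0.07 = 4.13
  Originality 90 × 0.28 = 25.2
  Presentation 82 × 0.5 = 41
Sum = 84.505
Bonus: 84.505 + 0 = 84.505
84.505 is ≥ 64 and < 85 → Silver

Silver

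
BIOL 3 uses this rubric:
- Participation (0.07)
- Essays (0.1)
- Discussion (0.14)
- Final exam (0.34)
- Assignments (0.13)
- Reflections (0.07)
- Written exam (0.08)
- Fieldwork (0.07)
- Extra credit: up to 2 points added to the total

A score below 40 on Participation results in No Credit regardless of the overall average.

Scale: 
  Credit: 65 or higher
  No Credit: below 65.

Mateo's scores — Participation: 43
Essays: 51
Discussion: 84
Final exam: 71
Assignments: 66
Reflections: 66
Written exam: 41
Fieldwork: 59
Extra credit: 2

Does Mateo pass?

Participation score 43 ≥ 40: minimum met.
Weighted total:
  Participation 43 × 0.07 = 3.01
  Essays 51 × 0.1 = 5.1
  Discussion 84 × 0.14 = 11.76
  Final exam 71 × 0.34 = 24.14
  Assignments 66 × 0.13 = 8.58
  Reflections 66 × 0.07 = 4.62
  Written exam 41 × 0.08 = 3.28
  Fieldwork 59 × 0.07 = 4.13
Sum = 64.62
Extra credit: 64.62 + 2 = 66.62
66.62 ≥ 65 → Credit

Credit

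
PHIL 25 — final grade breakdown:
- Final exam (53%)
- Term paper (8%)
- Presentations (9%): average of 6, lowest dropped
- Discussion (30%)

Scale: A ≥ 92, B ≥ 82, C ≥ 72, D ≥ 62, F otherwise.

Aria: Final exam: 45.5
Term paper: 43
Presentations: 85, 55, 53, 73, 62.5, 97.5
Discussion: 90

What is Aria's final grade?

F

Presentations: drop 53 → average of remaining 5 = 373/5 = 74.6
Weighted total:
  Final exam 45.5 × 0.53 = 24.115
  Term paper 43 × 0.08 = 3.44
  Presentations 74.6 × 0.09 = 6.714
  Discussion 90 × 0.3 = 27
Sum = 61.269
61.269 < 62 → F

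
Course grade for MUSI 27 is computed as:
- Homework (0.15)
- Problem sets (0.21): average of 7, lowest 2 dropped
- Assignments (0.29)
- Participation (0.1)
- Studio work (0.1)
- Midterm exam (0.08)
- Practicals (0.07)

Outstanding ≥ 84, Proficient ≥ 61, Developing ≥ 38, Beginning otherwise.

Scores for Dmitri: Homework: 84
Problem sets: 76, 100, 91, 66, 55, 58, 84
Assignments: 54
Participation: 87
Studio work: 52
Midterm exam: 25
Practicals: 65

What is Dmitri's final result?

Proficient

Problem sets: drop 55, 58 → average of remaining 5 = 417/5 = 83.4
Weighted total:
  Homework 84 × 0.15 = 12.6
  Problem sets 83.4 × 0.21 = 17.514
  Assignments 54 × 0.29 = 15.66
  Participation 87 × 0.1 = 8.7
  Studio work 52 × 0.1 = 5.2
  Midterm exam 25 × 0.08 = 2
  Practicals 65 × 0.07 = 4.55
Sum = 66.224
66.224 is ≥ 61 and < 84 → Proficient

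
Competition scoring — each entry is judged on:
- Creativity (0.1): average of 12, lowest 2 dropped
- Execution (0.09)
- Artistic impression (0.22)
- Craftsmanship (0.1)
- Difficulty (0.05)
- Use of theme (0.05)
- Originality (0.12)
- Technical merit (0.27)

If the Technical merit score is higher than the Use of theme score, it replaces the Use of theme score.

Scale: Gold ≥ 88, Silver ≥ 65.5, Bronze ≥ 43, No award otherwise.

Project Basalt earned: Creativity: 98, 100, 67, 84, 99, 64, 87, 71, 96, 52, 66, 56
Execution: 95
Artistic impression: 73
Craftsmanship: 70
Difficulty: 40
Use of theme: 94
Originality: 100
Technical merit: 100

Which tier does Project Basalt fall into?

Creativity: drop 52, 56 → average of remaining 10 = 832/10 = 83.2
Technical merit (100) > Use of theme (94), so Use of theme counts as 100.
Weighted total:
  Creativity 83.2 × 0.1 = 8.32
  Execution 95 × 0.09 = 8.55
  Artistic impression 73 × 0.22 = 16.06
  Craftsmanship 70 × 0.1 = 7
  Difficulty 40 × 0.05 = 2
  Use of theme 100 × 0.05 = 5
  Originality 100 × 0.12 = 12
  Technical merit 100 × 0.27 = 27
Sum = 85.93
85.93 is ≥ 65.5 and < 88 → Silver

Silver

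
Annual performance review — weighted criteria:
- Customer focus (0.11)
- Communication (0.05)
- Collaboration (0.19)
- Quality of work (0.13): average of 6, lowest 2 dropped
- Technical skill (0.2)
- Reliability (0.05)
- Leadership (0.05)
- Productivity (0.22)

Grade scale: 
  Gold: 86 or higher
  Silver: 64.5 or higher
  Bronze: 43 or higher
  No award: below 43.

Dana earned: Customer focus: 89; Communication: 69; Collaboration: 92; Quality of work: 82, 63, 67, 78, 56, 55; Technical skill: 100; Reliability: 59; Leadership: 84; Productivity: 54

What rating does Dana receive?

Silver

Quality of work: drop 55, 56 → average of remaining 4 = 290/4 = 72.5
Weighted total:
  Customer focus 89 × 0.11 = 9.79
  Communication 69 × 0.05 = 3.45
  Collaboration 92 × 0.19 = 17.48
  Quality of work 72.5 × 0.13 = 9.425
  Technical skill 100 × 0.2 = 20
  Reliability 59 × 0.05 = 2.95
  Leadership 84 × 0.05 = 4.2
  Productivity 54 × 0.22 = 11.88
Sum = 79.175
79.175 is ≥ 64.5 and < 86 → Silver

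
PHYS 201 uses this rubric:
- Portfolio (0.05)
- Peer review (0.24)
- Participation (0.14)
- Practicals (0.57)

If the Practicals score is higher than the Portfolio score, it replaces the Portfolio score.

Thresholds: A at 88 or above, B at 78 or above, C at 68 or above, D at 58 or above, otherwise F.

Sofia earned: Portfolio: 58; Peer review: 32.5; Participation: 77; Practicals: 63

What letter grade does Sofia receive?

Practicals (63) > Portfolio (58), so Portfolio counts as 63.
Weighted total:
  Portfolio 63 × 0.05 = 3.15
  Peer review 32.5 × 0.24 = 7.8
  Participation 77 × 0.14 = 10.78
  Practicals 63 × 0.57 = 35.91
Sum = 57.64
57.64 < 58 → F

F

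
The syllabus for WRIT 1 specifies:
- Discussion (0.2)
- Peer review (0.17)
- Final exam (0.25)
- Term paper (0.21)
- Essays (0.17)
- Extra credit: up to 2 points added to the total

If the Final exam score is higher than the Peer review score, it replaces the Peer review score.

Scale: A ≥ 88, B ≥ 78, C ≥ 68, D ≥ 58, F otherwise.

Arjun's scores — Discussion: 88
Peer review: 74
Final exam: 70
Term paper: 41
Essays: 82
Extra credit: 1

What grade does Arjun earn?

C

Final exam (70) ≤ Peer review (74), so Peer review stays at 74.
Weighted total:
  Discussion 88 × 0.2 = 17.6
  Peer review 74 × 0.17 = 12.58
  Final exam 70 × 0.25 = 17.5
  Term paper 41 × 0.21 = 8.61
  Essays 82 × 0.17 = 13.94
Sum = 70.23
Extra credit: 70.23 + 1 = 71.23
71.23 is ≥ 68 and < 78 → C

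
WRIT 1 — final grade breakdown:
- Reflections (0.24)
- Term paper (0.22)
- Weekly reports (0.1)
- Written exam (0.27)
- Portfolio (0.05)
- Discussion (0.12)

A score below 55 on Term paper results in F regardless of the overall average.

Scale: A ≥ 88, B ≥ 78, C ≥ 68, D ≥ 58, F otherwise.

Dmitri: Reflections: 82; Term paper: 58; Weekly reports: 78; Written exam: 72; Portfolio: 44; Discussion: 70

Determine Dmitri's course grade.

Term paper score 58 ≥ 55: minimum met.
Weighted total:
  Reflections 82 × 0.24 = 19.68
  Term paper 58 × 0.22 = 12.76
  Weekly reports 78 × 0.1 = 7.8
  Written exam 72 × 0.27 = 19.44
  Portfolio 44 × 0.05 = 2.2
  Discussion 70 × 0.12 = 8.4
Sum = 70.28
70.28 is ≥ 68 and < 78 → C

C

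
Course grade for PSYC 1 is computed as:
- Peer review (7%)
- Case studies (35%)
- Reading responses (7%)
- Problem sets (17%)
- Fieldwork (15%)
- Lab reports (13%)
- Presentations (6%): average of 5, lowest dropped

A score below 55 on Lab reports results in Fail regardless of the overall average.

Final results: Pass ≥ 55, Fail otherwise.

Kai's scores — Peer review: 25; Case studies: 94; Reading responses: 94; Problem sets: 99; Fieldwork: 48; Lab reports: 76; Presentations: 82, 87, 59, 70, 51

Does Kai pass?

Pass

Presentations: drop 51 → average of remaining 4 = 298/4 = 74.5
Lab reports score 76 ≥ 55: minimum met.
Weighted total:
  Peer review 25 × 0.07 = 1.75
  Case studies 94 × 0.35 = 32.9
  Reading responses 94 × 0.07 = 6.58
  Problem sets 99 × 0.17 = 16.83
  Fieldwork 48 × 0.15 = 7.2
  Lab reports 76 × 0.13 = 9.88
  Presentations 74.5 × 0.06 = 4.47
Sum = 79.61
79.61 ≥ 55 → Pass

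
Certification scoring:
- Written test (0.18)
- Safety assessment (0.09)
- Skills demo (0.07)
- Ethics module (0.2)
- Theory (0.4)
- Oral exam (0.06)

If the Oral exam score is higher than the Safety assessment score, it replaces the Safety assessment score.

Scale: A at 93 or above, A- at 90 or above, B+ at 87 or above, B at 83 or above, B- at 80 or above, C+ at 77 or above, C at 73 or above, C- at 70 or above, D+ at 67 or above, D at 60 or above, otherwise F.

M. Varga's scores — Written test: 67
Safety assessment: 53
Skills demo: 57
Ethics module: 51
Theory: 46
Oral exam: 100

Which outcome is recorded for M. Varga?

F

Oral exam (100) > Safety assessment (53), so Safety assessment counts as 100.
Weighted total:
  Written test 67 × 0.18 = 12.06
  Safety assessment 100 × 0.09 = 9
  Skills demo 57 × 0.07 = 3.99
  Ethics module 51 × 0.2 = 10.2
  Theory 46 × 0.4 = 18.4
  Oral exam 100 × 0.06 = 6
Sum = 59.65
59.65 < 60 → F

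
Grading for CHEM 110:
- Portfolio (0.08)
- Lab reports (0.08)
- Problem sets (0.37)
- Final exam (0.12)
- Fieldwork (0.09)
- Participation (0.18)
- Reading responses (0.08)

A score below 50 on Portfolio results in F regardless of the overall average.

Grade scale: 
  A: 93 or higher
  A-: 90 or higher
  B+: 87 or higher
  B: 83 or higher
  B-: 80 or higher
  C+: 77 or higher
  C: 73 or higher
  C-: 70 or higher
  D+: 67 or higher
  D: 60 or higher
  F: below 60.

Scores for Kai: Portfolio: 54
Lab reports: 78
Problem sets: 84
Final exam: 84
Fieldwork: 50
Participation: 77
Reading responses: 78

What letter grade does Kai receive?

C

Portfolio score 54 ≥ 50: minimum met.
Weighted total:
  Portfolio 54 × 0.08 = 4.32
  Lab reports 78 × 0.08 = 6.24
  Problem sets 84 × 0.37 = 31.08
  Final exam 84 × 0.12 = 10.08
  Fieldwork 50 × 0.09 = 4.5
  Participation 77 × 0.18 = 13.86
  Reading responses 78 × 0.08 = 6.24
Sum = 76.32
76.32 is ≥ 73 and < 77 → C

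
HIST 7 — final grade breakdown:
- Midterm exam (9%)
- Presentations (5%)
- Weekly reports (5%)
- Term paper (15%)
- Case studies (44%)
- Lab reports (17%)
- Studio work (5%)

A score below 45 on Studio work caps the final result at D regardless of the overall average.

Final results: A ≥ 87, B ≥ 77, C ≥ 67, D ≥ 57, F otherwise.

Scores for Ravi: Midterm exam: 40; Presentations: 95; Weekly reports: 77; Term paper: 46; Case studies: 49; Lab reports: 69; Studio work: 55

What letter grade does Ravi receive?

Studio work score 55 ≥ 45: minimum met.
Weighted total:
  Midterm exam 40 × 0.09 = 3.6
  Presentations 95 × 0.05 = 4.75
  Weekly reports 77 × 0.05 = 3.85
  Term paper 46 × 0.15 = 6.9
  Case studies 49 × 0.44 = 21.56
  Lab reports 69 × 0.17 = 11.73
  Studio work 55 × 0.05 = 2.75
Sum = 55.14
55.14 < 57 → F

F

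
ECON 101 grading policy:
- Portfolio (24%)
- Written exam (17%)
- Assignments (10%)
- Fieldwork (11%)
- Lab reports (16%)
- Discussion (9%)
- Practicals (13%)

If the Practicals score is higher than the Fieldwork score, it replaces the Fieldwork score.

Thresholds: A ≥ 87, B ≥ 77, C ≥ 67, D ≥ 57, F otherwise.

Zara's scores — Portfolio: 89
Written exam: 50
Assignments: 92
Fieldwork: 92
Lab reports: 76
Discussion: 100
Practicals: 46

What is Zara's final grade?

C

Practicals (46) ≤ Fieldwork (92), so Fieldwork stays at 92.
Weighted total:
  Portfolio 89 × 0.24 = 21.36
  Written exam 50 × 0.17 = 8.5
  Assignments 92 × 0.1 = 9.2
  Fieldwork 92 × 0.11 = 10.12
  Lab reports 76 × 0.16 = 12.16
  Discussion 100 × 0.09 = 9
  Practicals 46 × 0.13 = 5.98
Sum = 76.32
76.32 is ≥ 67 and < 77 → C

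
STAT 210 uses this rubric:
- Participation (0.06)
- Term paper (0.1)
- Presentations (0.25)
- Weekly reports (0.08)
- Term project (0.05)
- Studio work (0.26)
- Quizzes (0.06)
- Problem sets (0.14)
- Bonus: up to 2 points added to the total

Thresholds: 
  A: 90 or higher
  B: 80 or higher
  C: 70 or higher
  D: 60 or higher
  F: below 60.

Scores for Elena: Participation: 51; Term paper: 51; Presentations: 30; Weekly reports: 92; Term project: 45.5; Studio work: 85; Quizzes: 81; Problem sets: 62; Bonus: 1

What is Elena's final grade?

D

Weighted total:
  Participation 51 × 0.06 = 3.06
  Term paper 51 × 0.1 = 5.1
  Presentations 30 × 0.25 = 7.5
  Weekly reports 92 × 0.08 = 7.36
  Term project 45.5 × 0.05 = 2.275
  Studio work 85 × 0.26 = 22.1
  Quizzes 81 × 0.06 = 4.86
  Problem sets 62 × 0.14 = 8.68
Sum = 60.935
Bonus: 60.935 + 1 = 61.935
61.935 is ≥ 60 and < 70 → D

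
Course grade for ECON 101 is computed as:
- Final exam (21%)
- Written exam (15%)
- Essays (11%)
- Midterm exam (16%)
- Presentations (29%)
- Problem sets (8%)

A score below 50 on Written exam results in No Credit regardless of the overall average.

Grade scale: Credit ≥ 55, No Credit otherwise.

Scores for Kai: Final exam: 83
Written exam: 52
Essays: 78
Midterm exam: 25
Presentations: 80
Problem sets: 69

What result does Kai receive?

Written exam score 52 ≥ 50: minimum met.
Weighted total:
  Final exam 83 × 0.21 = 17.43
  Written exam 52 × 0.15 = 7.8
  Essays 78 × 0.11 = 8.58
  Midterm exam 25 × 0.16 = 4
  Presentations 80 × 0.29 = 23.2
  Problem sets 69 × 0.08 = 5.52
Sum = 66.53
66.53 ≥ 55 → Credit

Credit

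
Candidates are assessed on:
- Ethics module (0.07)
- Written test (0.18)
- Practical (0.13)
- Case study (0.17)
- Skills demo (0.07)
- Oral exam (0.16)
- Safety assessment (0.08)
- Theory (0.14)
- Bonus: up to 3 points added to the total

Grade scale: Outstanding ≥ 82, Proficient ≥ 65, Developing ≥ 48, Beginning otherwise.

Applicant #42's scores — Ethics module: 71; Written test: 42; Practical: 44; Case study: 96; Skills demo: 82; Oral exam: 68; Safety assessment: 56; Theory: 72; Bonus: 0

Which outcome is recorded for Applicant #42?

Weighted total:
  Ethics module 71 × 0.07 = 4.97
  Written test 42 × 0.18 = 7.56
  Practical 44 × 0.13 = 5.72
  Case study 96 × 0.17 = 16.32
  Skills demo 82 × 0.07 = 5.74
  Oral exam 68 × 0.16 = 10.88
  Safety assessment 56 × 0.08 = 4.48
  Theory 72 × 0.14 = 10.08
Sum = 65.75
Bonus: 65.75 + 0 = 65.75
65.75 is ≥ 65 and < 82 → Proficient

Proficient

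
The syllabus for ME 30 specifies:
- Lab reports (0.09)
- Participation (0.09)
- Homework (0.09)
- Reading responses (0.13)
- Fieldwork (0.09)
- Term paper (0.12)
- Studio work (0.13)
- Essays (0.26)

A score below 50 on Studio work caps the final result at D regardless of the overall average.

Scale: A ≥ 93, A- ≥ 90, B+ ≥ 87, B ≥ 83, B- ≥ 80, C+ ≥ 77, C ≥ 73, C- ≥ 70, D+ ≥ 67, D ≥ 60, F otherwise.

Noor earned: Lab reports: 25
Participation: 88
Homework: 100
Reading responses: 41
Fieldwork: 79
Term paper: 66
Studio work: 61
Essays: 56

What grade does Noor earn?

Studio work score 61 ≥ 50: minimum met.
Weighted total:
  Lab reports 25 × 0.09 = 2.25
  Participation 88 × 0.09 = 7.92
  Homework 100 × 0.09 = 9
  Reading responses 41 × 0.13 = 5.33
  Fieldwork 79 × 0.09 = 7.11
  Term paper 66 × 0.12 = 7.92
  Studio work 61 × 0.13 = 7.93
  Essays 56 × 0.26 = 14.56
Sum = 62.02
62.02 is ≥ 60 and < 67 → D

D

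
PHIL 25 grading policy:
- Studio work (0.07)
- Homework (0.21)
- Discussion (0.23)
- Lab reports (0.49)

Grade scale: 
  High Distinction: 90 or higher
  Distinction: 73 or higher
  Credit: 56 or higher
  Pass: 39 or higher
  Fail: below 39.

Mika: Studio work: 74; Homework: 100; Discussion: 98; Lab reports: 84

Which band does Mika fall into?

Distinction

Weighted total:
  Studio work 74 × 0.07 = 5.18
  Homework 100 × 0.21 = 21
  Discussion 98 × 0.23 = 22.54
  Lab reports 84 × 0.49 = 41.16
Sum = 89.88
89.88 is ≥ 73 and < 90 → Distinction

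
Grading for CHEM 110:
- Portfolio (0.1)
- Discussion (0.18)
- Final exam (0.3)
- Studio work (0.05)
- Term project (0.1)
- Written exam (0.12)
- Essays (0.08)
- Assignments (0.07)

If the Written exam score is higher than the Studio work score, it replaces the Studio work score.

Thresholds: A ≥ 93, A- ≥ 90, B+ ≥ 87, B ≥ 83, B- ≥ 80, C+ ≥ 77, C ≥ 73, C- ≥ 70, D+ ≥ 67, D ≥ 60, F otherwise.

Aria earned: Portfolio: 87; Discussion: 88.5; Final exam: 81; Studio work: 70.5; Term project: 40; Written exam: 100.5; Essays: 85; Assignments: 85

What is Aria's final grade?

Written exam (100.5) > Studio work (70.5), so Studio work counts as 100.5.
Weighted total:
  Portfolio 87 × 0.1 = 8.7
  Discussion 88.5 × 0.18 = 15.93
  Final exam 81 × 0.3 = 24.3
  Studio work 100.5 × 0.05 = 5.025
  Term project 40 × 0.1 = 4
  Written exam 100.5 × 0.12 = 12.06
  Essays 85 × 0.08 = 6.8
  Assignments 85 × 0.07 = 5.95
Sum = 82.765
82.765 is ≥ 80 and < 83 → B-

B-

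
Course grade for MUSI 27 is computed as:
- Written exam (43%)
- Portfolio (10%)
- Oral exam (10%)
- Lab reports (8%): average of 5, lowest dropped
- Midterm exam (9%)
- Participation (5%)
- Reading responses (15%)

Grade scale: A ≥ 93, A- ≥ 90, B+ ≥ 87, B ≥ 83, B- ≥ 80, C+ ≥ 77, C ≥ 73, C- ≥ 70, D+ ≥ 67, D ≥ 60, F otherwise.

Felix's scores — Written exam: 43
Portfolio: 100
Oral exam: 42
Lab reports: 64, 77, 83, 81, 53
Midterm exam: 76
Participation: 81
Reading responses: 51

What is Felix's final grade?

Lab reports: drop 53 → average of remaining 4 = 305/4 = 76.25
Weighted total:
  Written exam 43 × 0.43 = 18.49
  Portfolio 100 × 0.1 = 10
  Oral exam 42 × 0.1 = 4.2
  Lab reports 76.25 × 0.08 = 6.1
  Midterm exam 76 × 0.09 = 6.84
  Participation 81 × 0.05 = 4.05
  Reading responses 51 × 0.15 = 7.65
Sum = 57.33
57.33 < 60 → F

F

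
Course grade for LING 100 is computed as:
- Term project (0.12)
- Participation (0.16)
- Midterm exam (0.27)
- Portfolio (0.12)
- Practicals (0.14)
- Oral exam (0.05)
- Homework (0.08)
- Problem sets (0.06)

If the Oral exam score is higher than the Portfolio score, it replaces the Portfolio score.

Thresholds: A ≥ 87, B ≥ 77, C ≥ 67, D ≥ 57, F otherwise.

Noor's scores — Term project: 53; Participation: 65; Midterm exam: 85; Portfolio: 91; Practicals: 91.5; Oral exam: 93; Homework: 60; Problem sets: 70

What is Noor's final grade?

Oral exam (93) > Portfolio (91), so Portfolio counts as 93.
Weighted total:
  Term project 53 × 0.12 = 6.36
  Participation 65 × 0.16 = 10.4
  Midterm exam 85 × 0.27 = 22.95
  Portfolio 93 × 0.12 = 11.16
  Practicals 91.5 × 0.14 = 12.81
  Oral exam 93 × 0.05 = 4.65
  Homework 60 × 0.08 = 4.8
  Problem sets 70 × 0.06 = 4.2
Sum = 77.33
77.33 is ≥ 77 and < 87 → B

B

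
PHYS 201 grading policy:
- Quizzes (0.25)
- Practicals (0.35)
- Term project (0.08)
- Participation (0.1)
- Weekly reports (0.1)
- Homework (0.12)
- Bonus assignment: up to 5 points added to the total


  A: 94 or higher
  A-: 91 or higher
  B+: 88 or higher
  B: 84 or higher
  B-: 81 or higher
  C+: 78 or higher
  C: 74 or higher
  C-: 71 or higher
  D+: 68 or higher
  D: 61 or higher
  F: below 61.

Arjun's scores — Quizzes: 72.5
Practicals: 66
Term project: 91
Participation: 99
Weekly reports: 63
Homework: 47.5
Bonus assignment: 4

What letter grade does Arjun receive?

C

Weighted total:
  Quizzes 72.5 × 0.25 = 18.125
  Practicals 66 × 0.35 = 23.1
  Term project 91 × 0.08 = 7.28
  Participation 99 × 0.1 = 9.9
  Weekly reports 63 × 0.1 = 6.3
  Homework 47.5 × 0.12 = 5.7
Sum = 70.405
Bonus assignment: 70.405 + 4 = 74.405
74.405 is ≥ 74 and < 78 → C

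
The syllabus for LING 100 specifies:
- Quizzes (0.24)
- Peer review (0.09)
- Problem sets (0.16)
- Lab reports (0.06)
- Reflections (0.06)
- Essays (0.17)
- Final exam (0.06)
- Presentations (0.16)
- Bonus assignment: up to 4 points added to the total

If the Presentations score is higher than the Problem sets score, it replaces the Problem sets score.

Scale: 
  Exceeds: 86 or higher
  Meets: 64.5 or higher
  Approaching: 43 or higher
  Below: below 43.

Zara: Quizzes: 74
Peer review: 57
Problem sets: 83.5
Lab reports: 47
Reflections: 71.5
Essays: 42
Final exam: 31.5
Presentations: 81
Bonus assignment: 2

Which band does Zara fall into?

Meets

Presentations (81) ≤ Problem sets (83.5), so Problem sets stays at 83.5.
Weighted total:
  Quizzes 74 × 0.24 = 17.76
  Peer review 57 × 0.09 = 5.13
  Problem sets 83.5 × 0.16 = 13.36
  Lab reports 47 × 0.06 = 2.82
  Reflections 71.5 × 0.06 = 4.29
  Essays 42 × 0.17 = 7.14
  Final exam 31.5 × 0.06 = 1.89
  Presentations 81 × 0.16 = 12.96
Sum = 65.35
Bonus assignment: 65.35 + 2 = 67.35
67.35 is ≥ 64.5 and < 86 → Meets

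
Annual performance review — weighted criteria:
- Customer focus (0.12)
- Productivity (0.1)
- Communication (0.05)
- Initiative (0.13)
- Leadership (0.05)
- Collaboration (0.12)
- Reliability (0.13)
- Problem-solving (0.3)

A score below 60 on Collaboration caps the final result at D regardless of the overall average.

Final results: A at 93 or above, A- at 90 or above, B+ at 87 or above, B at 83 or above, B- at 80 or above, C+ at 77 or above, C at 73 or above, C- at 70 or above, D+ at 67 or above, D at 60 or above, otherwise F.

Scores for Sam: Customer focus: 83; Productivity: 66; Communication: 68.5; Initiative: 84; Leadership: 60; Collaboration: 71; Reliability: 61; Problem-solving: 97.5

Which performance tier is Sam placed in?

Collaboration score 71 ≥ 60: minimum met.
Weighted total:
  Customer focus 83 × 0.12 = 9.96
  Productivity 66 × 0.1 = 6.6
  Communication 68.5 × 0.05 = 3.425
  Initiative 84 × 0.13 = 10.92
  Leadership 60 × 0.05 = 3
  Collaboration 71 × 0.12 = 8.52
  Reliability 61 × 0.13 = 7.93
  Problem-solving 97.5 × 0.3 = 29.25
Sum = 79.605
79.605 is ≥ 77 and < 80 → C+

C+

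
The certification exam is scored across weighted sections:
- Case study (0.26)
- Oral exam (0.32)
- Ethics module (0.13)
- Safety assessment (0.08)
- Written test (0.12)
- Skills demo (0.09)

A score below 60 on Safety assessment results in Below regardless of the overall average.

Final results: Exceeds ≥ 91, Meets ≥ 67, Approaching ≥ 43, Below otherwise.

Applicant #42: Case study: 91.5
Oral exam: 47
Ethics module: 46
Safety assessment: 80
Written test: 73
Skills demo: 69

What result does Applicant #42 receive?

Safety assessment score 80 ≥ 60: minimum met.
Weighted total:
  Case study 91.5 × 0.26 = 23.79
  Oral exam 47 × 0.32 = 15.04
  Ethics module 46 × 0.13 = 5.98
  Safety assessment 80 × 0.08 = 6.4
  Written test 73 × 0.12 = 8.76
  Skills demo 69 × 0.09 = 6.21
Sum = 66.18
66.18 is ≥ 43 and < 67 → Approaching

Approaching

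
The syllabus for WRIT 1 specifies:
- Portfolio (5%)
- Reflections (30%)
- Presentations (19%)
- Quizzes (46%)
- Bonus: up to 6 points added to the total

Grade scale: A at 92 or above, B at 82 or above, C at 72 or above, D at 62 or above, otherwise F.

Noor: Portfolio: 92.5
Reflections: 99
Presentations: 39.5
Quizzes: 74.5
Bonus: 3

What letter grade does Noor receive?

Weighted total:
  Portfolio 92.5 × 0.05 = 4.625
  Reflections 99 × 0.3 = 29.7
  Presentations 39.5 × 0.19 = 7.505
  Quizzes 74.5 × 0.46 = 34.27
Sum = 76.1
Bonus: 76.1 + 3 = 79.1
79.1 is ≥ 72 and < 82 → C

C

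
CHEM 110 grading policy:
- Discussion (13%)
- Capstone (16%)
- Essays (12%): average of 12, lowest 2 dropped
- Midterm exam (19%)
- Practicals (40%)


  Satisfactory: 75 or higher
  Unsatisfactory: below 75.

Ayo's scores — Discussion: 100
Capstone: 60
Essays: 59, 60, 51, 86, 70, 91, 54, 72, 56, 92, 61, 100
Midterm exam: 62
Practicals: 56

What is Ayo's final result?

Essays: drop 51, 54 → average of remaining 10 = 747/10 = 74.7
Weighted total:
  Discussion 100 × 0.13 = 13
  Capstone 60 × 0.16 = 9.6
  Essays 74.7 × 0.12 = 8.964
  Midterm exam 62 × 0.19 = 11.78
  Practicals 56 × 0.4 = 22.4
Sum = 65.744
65.744 < 75 → Unsatisfactory

Unsatisfactory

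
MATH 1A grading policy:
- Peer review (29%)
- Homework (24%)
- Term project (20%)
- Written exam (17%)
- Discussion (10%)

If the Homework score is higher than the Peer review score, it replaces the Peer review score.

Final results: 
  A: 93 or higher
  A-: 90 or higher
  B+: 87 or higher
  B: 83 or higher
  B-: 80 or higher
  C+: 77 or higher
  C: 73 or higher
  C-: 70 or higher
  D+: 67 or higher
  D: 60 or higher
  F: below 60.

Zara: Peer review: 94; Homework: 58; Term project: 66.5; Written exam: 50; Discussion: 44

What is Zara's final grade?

Homework (58) ≤ Peer review (94), so Peer review stays at 94.
Weighted total:
  Peer review 94 × 0.29 = 27.26
  Homework 58 × 0.24 = 13.92
  Term project 66.5 × 0.2 = 13.3
  Written exam 50 × 0.17 = 8.5
  Discussion 44 × 0.1 = 4.4
Sum = 67.38
67.38 is ≥ 67 and < 70 → D+

D+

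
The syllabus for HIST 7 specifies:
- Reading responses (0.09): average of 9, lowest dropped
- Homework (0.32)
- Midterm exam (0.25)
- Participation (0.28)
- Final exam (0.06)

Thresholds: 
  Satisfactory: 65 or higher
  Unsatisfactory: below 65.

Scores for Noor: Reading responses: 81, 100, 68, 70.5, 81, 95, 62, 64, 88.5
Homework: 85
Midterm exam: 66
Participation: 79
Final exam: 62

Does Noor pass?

Satisfactory

Reading responses: drop 62 → average of remaining 8 = 648/8 = 81
Weighted total:
  Reading responses 81 × 0.09 = 7.29
  Homework 85 × 0.32 = 27.2
  Midterm exam 66 × 0.25 = 16.5
  Participation 79 × 0.28 = 22.12
  Final exam 62 × 0.06 = 3.72
Sum = 76.83
76.83 ≥ 65 → Satisfactory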